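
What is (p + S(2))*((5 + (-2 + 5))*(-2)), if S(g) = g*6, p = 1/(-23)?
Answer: -4400/23 ≈ -191.30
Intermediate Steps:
p = -1/23 ≈ -0.043478
S(g) = 6*g
(p + S(2))*((5 + (-2 + 5))*(-2)) = (-1/23 + 6*2)*((5 + (-2 + 5))*(-2)) = (-1/23 + 12)*((5 + 3)*(-2)) = 275*(8*(-2))/23 = (275/23)*(-16) = -4400/23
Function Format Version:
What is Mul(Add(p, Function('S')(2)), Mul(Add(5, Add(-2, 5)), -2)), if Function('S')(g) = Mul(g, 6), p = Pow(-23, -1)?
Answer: Rational(-4400, 23) ≈ -191.30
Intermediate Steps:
p = Rational(-1, 23) ≈ -0.043478
Function('S')(g) = Mul(6, g)
Mul(Add(p, Function('S')(2)), Mul(Add(5, Add(-2, 5)), -2)) = Mul(Add(Rational(-1, 23), Mul(6, 2)), Mul(Add(5, Add(-2, 5)), -2)) = Mul(Add(Rational(-1, 23), 12), Mul(Add(5, 3), -2)) = Mul(Rational(275, 23), Mul(8, -2)) = Mul(Rational(275, 23), -16) = Rational(-4400, 23)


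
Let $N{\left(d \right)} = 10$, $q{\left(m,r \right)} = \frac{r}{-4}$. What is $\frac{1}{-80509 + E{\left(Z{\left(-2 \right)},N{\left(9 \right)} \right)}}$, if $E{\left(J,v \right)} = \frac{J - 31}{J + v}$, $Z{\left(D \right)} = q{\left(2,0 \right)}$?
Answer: $- \frac{10}{805121} \approx -1.242 \cdot 10^{-5}$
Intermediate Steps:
$q{\left(m,r \right)} = - \frac{r}{4}$ ($q{\left(m,r \right)} = r \left(- \frac{1}{4}\right) = - \frac{r}{4}$)
$Z{\left(D \right)} = 0$ ($Z{\left(D \right)} = \left(- \frac{1}{4}\right) 0 = 0$)
$E{\left(J,v \right)} = \frac{-31 + J}{J + v}$
$\frac{1}{-80509 + E{\left(Z{\left(-2 \right)},N{\left(9 \right)} \right)}} = \frac{1}{-80509 + \frac{-31 + 0}{0 + 10}} = \frac{1}{-80509 + \frac{1}{10} \left(-31\right)} = \frac{1}{-80509 - \frac{31}{10}} = \frac{1}{- \frac{805121}{10}} = - \frac{10}{805121}$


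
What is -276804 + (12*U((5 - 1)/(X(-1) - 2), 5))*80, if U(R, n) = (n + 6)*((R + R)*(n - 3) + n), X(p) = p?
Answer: -280324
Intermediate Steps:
U(R, n) = (6 + n)*(n + 2*R*(-3 + n)) (U(R, n) = (6 + n)*((2*R)*(-3 + n) + n) = (6 + n)*(2*R*(-3 + n) + n) = (6 + n)*(n + 2*R*(-3 + n)))
-276804 + (12*U((5 - 1)/(X(-1) - 2), 5))*80 = -276804 + (12*(5² - 36*(5 - 1)/(-1 - 2) + 6*5 + 2*((5 - 1)/(-1 - 2))*5² + 6*((5 - 1)/(-1 - 2))*5))*80 = -276804 + (12*(25 - 144/(-3) + 30 + 2*(4/(-3))*25 + 6*(4/(-3))*5))*80 = -276804 + (12*(25 - 144*(-1)/3 + 30 + 2*(4*(-⅓))*25 + 6*(4*(-⅓))*5))*80 = -276804 + (12*(25 - 36*(-4/3) + 30 + 2*(-4/3)*25 + 6*(-4/3)*5))*80 = -276804 + (12*(25 + 48 + 30 - 200/3 - 40))*80 = -276804 + (12*(-11/3))*80 = -276804 - 44*80 = -276804 - 3520 = -280324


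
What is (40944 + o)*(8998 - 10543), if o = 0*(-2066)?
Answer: -63258480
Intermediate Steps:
o = 0
(40944 + o)*(8998 - 10543) = (40944 + 0)*(8998 - 10543) = 40944*(-1545) = -63258480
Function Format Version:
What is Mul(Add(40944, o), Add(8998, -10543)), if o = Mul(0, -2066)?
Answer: -63258480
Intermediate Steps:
o = 0
Mul(Add(40944, o), Add(8998, -10543)) = Mul(Add(40944, 0), Add(8998, -10543)) = Mul(40944, -1545) = -63258480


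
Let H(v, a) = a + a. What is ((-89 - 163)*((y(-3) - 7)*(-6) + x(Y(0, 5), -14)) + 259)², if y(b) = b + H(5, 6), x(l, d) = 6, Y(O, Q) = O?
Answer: 3136441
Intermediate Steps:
H(v, a) = 2*a
y(b) = 12 + b (y(b) = b + 2*6 = b + 12 = 12 + b)
((-89 - 163)*((y(-3) - 7)*(-6) + x(Y(0, 5), -14)) + 259)² = ((-89 - 163)*(((12 - 3) - 7)*(-6) + 6) + 259)² = (-252*((9 - 7)*(-6) + 6) + 259)² = (-252*(2*(-6) + 6) + 259)² = (-252*(-12 + 6) + 259)² = (-252*(-6) + 259)² = (1512 + 259)² = 1771² = 3136441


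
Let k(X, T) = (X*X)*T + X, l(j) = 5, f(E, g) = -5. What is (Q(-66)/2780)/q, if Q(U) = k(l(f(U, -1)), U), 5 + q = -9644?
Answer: 329/5364844 ≈ 6.1325e-5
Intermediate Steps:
q = -9649 (q = -5 - 9644 = -9649)
k(X, T) = X + T*X² (k(X, T) = X²*T + X = T*X² + X = X + T*X²)
Q(U) = 5 + 25*U (Q(U) = 5*(1 + U*5) = 5*(1 + 5*U) = 5 + 25*U)
(Q(-66)/2780)/q = ((5 + 25*(-66))/2780)/(-9649) = ((5 - 1650)*(1/2780))*(-1/9649) = -1645*1/2780*(-1/9649) = -329/556*(-1/9649) = 329/5364844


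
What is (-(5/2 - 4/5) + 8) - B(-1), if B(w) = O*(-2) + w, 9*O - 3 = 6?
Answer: 93/10 ≈ 9.3000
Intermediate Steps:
O = 1 (O = ⅓ + (⅑)*6 = ⅓ + ⅔ = 1)
B(w) = -2 + w (B(w) = 1*(-2) + w = -2 + w)
(-(5/2 - 4/5) + 8) - B(-1) = (-(5/2 - 4/5) + 8) - (-2 - 1) = (-(5*(½) - 4*⅕) + 8) - 1*(-3) = (-(5/2 - ⅘) + 8) + 3 = (-1*17/10 + 8) + 3 = (-17/10 + 8) + 3 = 63/10 + 3 = 93/10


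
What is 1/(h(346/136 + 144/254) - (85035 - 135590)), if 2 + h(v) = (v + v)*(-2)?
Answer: 2159/109117060 ≈ 1.9786e-5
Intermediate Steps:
h(v) = -2 - 4*v (h(v) = -2 + (v + v)*(-2) = -2 + (2*v)*(-2) = -2 - 4*v)
1/(h(346/136 + 144/254) - (85035 - 135590)) = 1/((-2 - 4*(346/136 + 144/254)) - (85035 - 135590)) = 1/((-2 - 4*(346*(1/136) + 144*(1/254))) - 1*(-50555)) = 1/((-2 - 4*(173/68 + 72/127)) + 50555) = 1/((-2 - 4*26867/8636) + 50555) = 1/((-2 - 26867/2159) + 50555) = 1/(-31185/2159 + 50555) = 1/(109117060/2159) = 2159/109117060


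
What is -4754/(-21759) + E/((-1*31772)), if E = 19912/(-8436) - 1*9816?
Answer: 2248871045/4263182846 ≈ 0.52751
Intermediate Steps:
E = -1089838/111 (E = 19912*(-1/8436) - 9816 = -262/111 - 9816 = -1089838/111 ≈ -9818.4)
-4754/(-21759) + E/((-1*31772)) = -4754/(-21759) - 1089838/(111*((-1*31772))) = -4754*(-1/21759) - 1089838/111/(-31772) = 4754/21759 - 1089838/111*(-1/31772) = 4754/21759 + 544919/1763346 = 2248871045/4263182846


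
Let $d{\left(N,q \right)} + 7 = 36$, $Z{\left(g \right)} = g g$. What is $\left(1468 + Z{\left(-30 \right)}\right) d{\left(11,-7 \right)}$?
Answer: $68672$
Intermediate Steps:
$Z{\left(g \right)} = g^{2}$
$d{\left(N,q \right)} = 29$ ($d{\left(N,q \right)} = -7 + 36 = 29$)
$\left(1468 + Z{\left(-30 \right)}\right) d{\left(11,-7 \right)} = \left(1468 + \left(-30\right)^{2}\right) 29 = \left(1468 + 900\right) 29 = 2368 \cdot 29 = 68672$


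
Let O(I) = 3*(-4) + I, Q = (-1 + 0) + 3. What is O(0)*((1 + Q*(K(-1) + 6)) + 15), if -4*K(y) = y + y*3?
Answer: -360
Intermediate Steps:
K(y) = -y (K(y) = -(y + y*3)/4 = -(y + 3*y)/4 = -y)
Q = 2 (Q = -1 + 3 = 2)
O(I) = -12 + I
O(0)*((1 + Q*(K(-1) + 6)) + 15) = (-12 + 0)*((1 + 2*(-1*(-1) + 6)) + 15) = -12*((1 + 2*(1 + 6)) + 15) = -12*((1 + 2*7) + 15) = -12*((1 + 14) + 15) = -12*(15 + 15) = -12*30 = -360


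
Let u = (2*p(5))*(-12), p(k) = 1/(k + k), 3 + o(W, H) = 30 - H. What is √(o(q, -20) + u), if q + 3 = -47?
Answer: √1115/5 ≈ 6.6783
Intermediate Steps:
q = -50 (q = -3 - 47 = -50)
o(W, H) = 27 - H (o(W, H) = -3 + (30 - H) = 27 - H)
p(k) = 1/(2*k)
u = -12/5 (u = (2*((½)/5))*(-12) = (2*((½)*(⅕)))*(-12) = (2*(⅒))*(-12) = (⅕)*(-12) = -12/5 ≈ -2.4000)
√(o(q, -20) + u) = √((27 - 1*(-20)) - 12/5) = √((27 + 20) - 12/5) = √(47 - 12/5) = √(223/5) = √1115/5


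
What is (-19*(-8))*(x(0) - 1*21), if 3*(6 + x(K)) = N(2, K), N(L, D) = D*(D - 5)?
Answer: -4104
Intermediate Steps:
N(L, D) = D*(-5 + D)
x(K) = -6 + K*(-5 + K)/3 (x(K) = -6 + (K*(-5 + K))/3 = -6 + K*(-5 + K)/3)
(-19*(-8))*(x(0) - 1*21) = (-19*(-8))*((-6 + (1/3)*0*(-5 + 0)) - 1*21) = 152*((-6 + (1/3)*0*(-5)) - 21) = 152*((-6 + 0) - 21) = 152*(-6 - 21) = 152*(-27) = -4104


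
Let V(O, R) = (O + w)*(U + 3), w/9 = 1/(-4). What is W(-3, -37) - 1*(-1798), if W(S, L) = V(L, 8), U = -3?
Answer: 1798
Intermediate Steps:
w = -9/4 (w = 9/(-4) = 9*(-¼) = -9/4 ≈ -2.2500)
V(O, R) = 0 (V(O, R) = (O - 9/4)*(-3 + 3) = (-9/4 + O)*0 = 0)
W(S, L) = 0
W(-3, -37) - 1*(-1798) = 0 - 1*(-1798) = 0 + 1798 = 1798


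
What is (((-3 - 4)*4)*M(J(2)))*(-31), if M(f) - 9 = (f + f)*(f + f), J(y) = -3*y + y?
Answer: 63364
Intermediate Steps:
J(y) = -2*y
M(f) = 9 + 4*f**2 (M(f) = 9 + (f + f)*(f + f) = 9 + (2*f)*(2*f) = 9 + 4*f**2)
(((-3 - 4)*4)*M(J(2)))*(-31) = (((-3 - 4)*4)*(9 + 4*(-2*2)**2))*(-31) = ((-7*4)*(9 + 4*(-4)**2))*(-31) = -28*(9 + 4*16)*(-31) = -28*(9 + 64)*(-31) = -28*73*(-31) = -2044*(-31) = 63364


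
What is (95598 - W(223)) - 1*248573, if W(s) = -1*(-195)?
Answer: -153170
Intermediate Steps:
W(s) = 195
(95598 - W(223)) - 1*248573 = (95598 - 1*195) - 1*248573 = (95598 - 195) - 248573 = 95403 - 248573 = -153170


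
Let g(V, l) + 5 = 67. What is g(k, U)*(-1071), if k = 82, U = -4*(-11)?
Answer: -66402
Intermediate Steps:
U = 44
g(V, l) = 62 (g(V, l) = -5 + 67 = 62)
g(k, U)*(-1071) = 62*(-1071) = -66402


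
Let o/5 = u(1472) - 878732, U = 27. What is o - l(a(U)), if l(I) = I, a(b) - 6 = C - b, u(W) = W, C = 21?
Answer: -4386300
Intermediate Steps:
a(b) = 27 - b (a(b) = 6 + (21 - b) = 27 - b)
o = -4386300 (o = 5*(1472 - 878732) = 5*(-877260) = -4386300)
o - l(a(U)) = -4386300 - (27 - 1*27) = -4386300 - (27 - 27) = -4386300 - 1*0 = -4386300 + 0 = -4386300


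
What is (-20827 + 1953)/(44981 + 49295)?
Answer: -9437/47138 ≈ -0.20020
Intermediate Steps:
(-20827 + 1953)/(44981 + 49295) = -18874/94276 = -18874*1/94276 = -9437/47138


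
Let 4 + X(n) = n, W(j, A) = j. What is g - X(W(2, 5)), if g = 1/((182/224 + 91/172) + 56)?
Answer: 79590/39451 ≈ 2.0174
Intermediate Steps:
X(n) = -4 + n
g = 688/39451 (g = 1/((182*(1/224) + 91*(1/172)) + 56) = 1/((13/16 + 91/172) + 56) = 1/(923/688 + 56) = 1/(39451/688) = 688/39451 ≈ 0.017439)
g - X(W(2, 5)) = 688/39451 - (-4 + 2) = 688/39451 - 1*(-2) = 688/39451 + 2 = 79590/39451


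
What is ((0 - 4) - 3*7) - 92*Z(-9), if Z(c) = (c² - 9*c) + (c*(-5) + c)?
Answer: -18241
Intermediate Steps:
Z(c) = c² - 13*c (Z(c) = (c² - 9*c) + (-5*c + c) = (c² - 9*c) - 4*c = c² - 13*c)
((0 - 4) - 3*7) - 92*Z(-9) = ((0 - 4) - 3*7) - (-828)*(-13 - 9) = (-4 - 21) - (-828)*(-22) = -25 - 92*198 = -25 - 18216 = -18241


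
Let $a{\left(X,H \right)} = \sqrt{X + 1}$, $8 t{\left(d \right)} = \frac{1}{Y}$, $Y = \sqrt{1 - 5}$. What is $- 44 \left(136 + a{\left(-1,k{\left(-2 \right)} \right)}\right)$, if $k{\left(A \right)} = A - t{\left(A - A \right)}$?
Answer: $-5984$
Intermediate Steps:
$Y = 2 i$ ($Y = \sqrt{-4} = 2 i \approx 2.0 i$)
$t{\left(d \right)} = - \frac{i}{16}$ ($t{\left(d \right)} = \frac{1}{8 \cdot 2 i} = \frac{\left(- \frac{1}{2}\right) i}{8} = - \frac{i}{16}$)
$k{\left(A \right)} = A + \frac{i}{16}$ ($k{\left(A \right)} = A - - \frac{i}{16} = A + \frac{i}{16}$)
$a{\left(X,H \right)} = \sqrt{1 + X}$
$- 44 \left(136 + a{\left(-1,k{\left(-2 \right)} \right)}\right) = - 44 \left(136 + \sqrt{1 - 1}\right) = - 44 \left(136 + \sqrt{0}\right) = - 44 \left(136 + 0\right) = \left(-44\right) 136 = -5984$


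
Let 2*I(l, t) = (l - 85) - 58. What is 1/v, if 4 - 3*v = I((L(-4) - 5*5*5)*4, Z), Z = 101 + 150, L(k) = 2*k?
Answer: 6/683 ≈ 0.0087848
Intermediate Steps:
Z = 251
I(l, t) = -143/2 + l/2 (I(l, t) = ((l - 85) - 58)/2 = ((-85 + l) - 58)/2 = (-143 + l)/2 = -143/2 + l/2)
v = 683/6 (v = 4/3 - (-143/2 + ((2*(-4) - 5*5*5)*4)/2)/3 = 4/3 - (-143/2 + ((-8 - 25*5)*4)/2)/3 = 4/3 - (-143/2 + ((-8 - 125)*4)/2)/3 = 4/3 - (-143/2 + (-133*4)/2)/3 = 4/3 - (-143/2 + (½)*(-532))/3 = 4/3 - (-143/2 - 266)/3 = 4/3 - ⅓*(-675/2) = 4/3 + 225/2 = 683/6 ≈ 113.83)
1/v = 1/(683/6) = 6/683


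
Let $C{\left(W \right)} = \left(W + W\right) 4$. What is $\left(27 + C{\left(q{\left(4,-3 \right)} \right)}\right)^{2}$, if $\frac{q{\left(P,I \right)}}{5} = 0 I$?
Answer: $729$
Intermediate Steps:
$q{\left(P,I \right)} = 0$ ($q{\left(P,I \right)} = 5 \cdot 0 I = 5 \cdot 0 = 0$)
$C{\left(W \right)} = 8 W$ ($C{\left(W \right)} = 2 W 4 = 8 W$)
$\left(27 + C{\left(q{\left(4,-3 \right)} \right)}\right)^{2} = \left(27 + 8 \cdot 0\right)^{2} = \left(27 + 0\right)^{2} = 27^{2} = 729$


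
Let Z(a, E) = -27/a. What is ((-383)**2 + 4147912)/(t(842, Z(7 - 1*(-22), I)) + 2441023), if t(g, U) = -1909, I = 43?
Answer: 4294601/2439114 ≈ 1.7607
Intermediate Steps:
((-383)**2 + 4147912)/(t(842, Z(7 - 1*(-22), I)) + 2441023) = ((-383)**2 + 4147912)/(-1909 + 2441023) = (146689 + 4147912)/2439114 = 4294601*(1/2439114) = 4294601/2439114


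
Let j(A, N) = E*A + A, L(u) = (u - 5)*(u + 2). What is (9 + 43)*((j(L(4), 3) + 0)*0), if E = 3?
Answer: 0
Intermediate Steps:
L(u) = (-5 + u)*(2 + u)
j(A, N) = 4*A (j(A, N) = 3*A + A = 4*A)
(9 + 43)*((j(L(4), 3) + 0)*0) = (9 + 43)*((4*(-10 + 4² - 3*4) + 0)*0) = 52*((4*(-10 + 16 - 12) + 0)*0) = 52*((4*(-6) + 0)*0) = 52*((-24 + 0)*0) = 52*(-24*0) = 52*0 = 0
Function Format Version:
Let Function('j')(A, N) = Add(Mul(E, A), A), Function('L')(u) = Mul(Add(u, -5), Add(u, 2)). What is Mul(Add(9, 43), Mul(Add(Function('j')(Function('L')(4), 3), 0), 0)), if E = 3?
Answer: 0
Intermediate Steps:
Function('L')(u) = Mul(Add(-5, u), Add(2, u))
Function('j')(A, N) = Mul(4, A) (Function('j')(A, N) = Add(Mul(3, A), A) = Mul(4, A))
Mul(Add(9, 43), Mul(Add(Function('j')(Function('L')(4), 3), 0), 0)) = Mul(Add(9, 43), Mul(Add(Mul(4, Add(-10, Pow(4, 2), Mul(-3, 4))), 0), 0)) = Mul(52, Mul(Add(Mul(4, Add(-10, 16, -12)), 0), 0)) = Mul(52, Mul(Add(Mul(4, -6), 0), 0)) = Mul(52, Mul(Add(-24, 0), 0)) = Mul(52, Mul(-24, 0)) = Mul(52, 0) = 0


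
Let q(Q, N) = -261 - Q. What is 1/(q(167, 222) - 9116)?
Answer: -1/9544 ≈ -0.00010478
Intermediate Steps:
1/(q(167, 222) - 9116) = 1/((-261 - 1*167) - 9116) = 1/((-261 - 167) - 9116) = 1/(-428 - 9116) = 1/(-9544) = -1/9544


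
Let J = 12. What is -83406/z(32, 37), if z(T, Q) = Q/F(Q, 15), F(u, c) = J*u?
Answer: -1000872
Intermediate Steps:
F(u, c) = 12*u
z(T, Q) = 1/12 (z(T, Q) = Q/((12*Q)) = Q*(1/(12*Q)) = 1/12)
-83406/z(32, 37) = -83406/1/12 = -83406*12 = -1000872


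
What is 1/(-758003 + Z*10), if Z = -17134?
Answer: -1/929343 ≈ -1.0760e-6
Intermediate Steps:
1/(-758003 + Z*10) = 1/(-758003 - 17134*10) = 1/(-758003 - 171340) = 1/(-929343) = -1/929343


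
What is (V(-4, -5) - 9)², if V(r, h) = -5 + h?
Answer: 361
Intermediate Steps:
(V(-4, -5) - 9)² = ((-5 - 5) - 9)² = (-10 - 9)² = (-19)² = 361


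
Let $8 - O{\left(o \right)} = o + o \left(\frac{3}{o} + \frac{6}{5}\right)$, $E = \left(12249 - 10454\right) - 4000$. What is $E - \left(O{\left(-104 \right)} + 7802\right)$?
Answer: $- \frac{51204}{5} \approx -10241.0$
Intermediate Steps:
$E = -2205$ ($E = 1795 - 4000 = -2205$)
$O{\left(o \right)} = 8 - o - o \left(\frac{6}{5} + \frac{3}{o}\right)$ ($O{\left(o \right)} = 8 - \left(o + o \left(\frac{3}{o} + \frac{6}{5}\right)\right) = 8 - \left(o + o \left(\frac{6}{5} + \frac{3}{o}\right)\right) = 8 - o - o \left(\frac{6}{5} + \frac{3}{o}\right)$)
$E - \left(O{\left(-104 \right)} + 7802\right) = -2205 - \left(\left(5 - - \frac{1144}{5}\right) + 7802\right) = -2205 - \left(\left(5 + \frac{1144}{5}\right) + 7802\right) = -2205 - \left(\frac{1169}{5} + 7802\right) = -2205 - \frac{40179}{5} = - \frac{51204}{5}$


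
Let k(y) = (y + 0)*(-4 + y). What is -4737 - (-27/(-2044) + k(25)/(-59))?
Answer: -570191745/120596 ≈ -4728.1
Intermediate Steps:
k(y) = y*(-4 + y)
-4737 - (-27/(-2044) + k(25)/(-59)) = -4737 - (-27/(-2044) + (25*(-4 + 25))/(-59)) = -4737 - (-27*(-1/2044) + (25*21)*(-1/59)) = -4737 - (27/2044 + 525*(-1/59)) = -4737 - (27/2044 - 525/59) = -4737 - 1*(-1071507/120596) = -4737 + 1071507/120596 = -570191745/120596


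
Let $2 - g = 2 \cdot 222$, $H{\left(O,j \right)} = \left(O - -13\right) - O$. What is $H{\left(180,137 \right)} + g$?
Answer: $-429$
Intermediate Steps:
$H{\left(O,j \right)} = 13$ ($H{\left(O,j \right)} = \left(O + 13\right) - O = \left(13 + O\right) - O = 13$)
$g = -442$ ($g = 2 - 2 \cdot 222 = 2 - 444 = -442$)
$H{\left(180,137 \right)} + g = 13 - 442 = -429$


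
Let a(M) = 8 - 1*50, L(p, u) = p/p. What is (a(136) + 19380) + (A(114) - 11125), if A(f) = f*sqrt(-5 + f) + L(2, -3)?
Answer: 8214 + 114*sqrt(109) ≈ 9404.2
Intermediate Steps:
L(p, u) = 1
a(M) = -42 (a(M) = 8 - 50 = -42)
A(f) = 1 + f*sqrt(-5 + f) (A(f) = f*sqrt(-5 + f) + 1 = 1 + f*sqrt(-5 + f))
(a(136) + 19380) + (A(114) - 11125) = (-42 + 19380) + ((1 + 114*sqrt(-5 + 114)) - 11125) = 19338 + ((1 + 114*sqrt(109)) - 11125) = 19338 + (-11124 + 114*sqrt(109)) = 8214 + 114*sqrt(109)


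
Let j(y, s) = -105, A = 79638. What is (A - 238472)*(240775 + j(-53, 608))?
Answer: -38226578780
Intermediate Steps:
(A - 238472)*(240775 + j(-53, 608)) = (79638 - 238472)*(240775 - 105) = -158834*240670 = -38226578780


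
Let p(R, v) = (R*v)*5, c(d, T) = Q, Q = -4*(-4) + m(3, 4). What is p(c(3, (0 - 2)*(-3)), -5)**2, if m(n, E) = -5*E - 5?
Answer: 50625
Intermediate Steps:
m(n, E) = -5 - 5*E
Q = -9 (Q = -4*(-4) + (-5 - 5*4) = 16 + (-5 - 20) = 16 - 25 = -9)
c(d, T) = -9
p(R, v) = 5*R*v
p(c(3, (0 - 2)*(-3)), -5)**2 = (5*(-9)*(-5))**2 = 225**2 = 50625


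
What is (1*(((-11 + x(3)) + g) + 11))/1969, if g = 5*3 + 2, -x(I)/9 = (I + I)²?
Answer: -307/1969 ≈ -0.15592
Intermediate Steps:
x(I) = -36*I² (x(I) = -9*(I + I)² = -9*4*I² = -36*I²)
g = 17 (g = 15 + 2 = 17)
(1*(((-11 + x(3)) + g) + 11))/1969 = (1*(((-11 - 36*3²) + 17) + 11))/1969 = (1*(((-11 - 36*9) + 17) + 11))*(1/1969) = (1*(((-11 - 324) + 17) + 11))*(1/1969) = (1*((-335 + 17) + 11))*(1/1969) = (1*(-318 + 11))*(1/1969) = (1*(-307))*(1/1969) = -307*1/1969 = -307/1969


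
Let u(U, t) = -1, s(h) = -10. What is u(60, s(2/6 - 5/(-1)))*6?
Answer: -6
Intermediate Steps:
u(60, s(2/6 - 5/(-1)))*6 = -1*6 = -6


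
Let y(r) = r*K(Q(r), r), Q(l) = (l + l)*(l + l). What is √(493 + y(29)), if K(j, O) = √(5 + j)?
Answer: √(493 + 29*√3369) ≈ 46.650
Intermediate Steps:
Q(l) = 4*l² (Q(l) = (2*l)*(2*l) = 4*l²)
y(r) = r*√(5 + 4*r²)
√(493 + y(29)) = √(493 + 29*√(5 + 4*29²)) = √(493 + 29*√(5 + 4*841)) = √(493 + 29*√(5 + 3364)) = √(493 + 29*√3369)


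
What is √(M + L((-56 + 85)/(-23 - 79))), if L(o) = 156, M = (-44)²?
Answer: 2*√523 ≈ 45.738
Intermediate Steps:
M = 1936
√(M + L((-56 + 85)/(-23 - 79))) = √(1936 + 156) = √2092 = 2*√523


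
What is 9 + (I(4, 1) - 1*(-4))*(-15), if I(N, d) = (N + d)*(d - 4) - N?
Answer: 234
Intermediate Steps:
I(N, d) = -N + (-4 + d)*(N + d) (I(N, d) = (N + d)*(-4 + d) - N = (-4 + d)*(N + d) - N = -N + (-4 + d)*(N + d))
9 + (I(4, 1) - 1*(-4))*(-15) = 9 + ((1² - 5*4 - 4*1 + 4*1) - 1*(-4))*(-15) = 9 + ((1 - 20 - 4 + 4) + 4)*(-15) = 9 + (-19 + 4)*(-15) = 9 - 15*(-15) = 9 + 225 = 234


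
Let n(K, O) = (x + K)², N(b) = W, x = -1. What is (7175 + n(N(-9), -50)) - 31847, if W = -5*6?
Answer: -23711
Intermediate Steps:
W = -30
N(b) = -30
n(K, O) = (-1 + K)²
(7175 + n(N(-9), -50)) - 31847 = (7175 + (-1 - 30)²) - 31847 = (7175 + (-31)²) - 31847 = (7175 + 961) - 31847 = 8136 - 31847 = -23711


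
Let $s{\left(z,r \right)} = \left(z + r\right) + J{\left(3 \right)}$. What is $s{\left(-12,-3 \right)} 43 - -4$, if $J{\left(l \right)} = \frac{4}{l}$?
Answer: $- \frac{1751}{3} \approx -583.67$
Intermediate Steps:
$s{\left(z,r \right)} = \frac{4}{3} + r + z$ ($s{\left(z,r \right)} = \left(z + r\right) + \frac{4}{3} = \left(r + z\right) + 4 \cdot \frac{1}{3} = \left(r + z\right) + \frac{4}{3} = \frac{4}{3} + r + z$)
$s{\left(-12,-3 \right)} 43 - -4 = \left(\frac{4}{3} - 3 - 12\right) 43 - -4 = \left(- \frac{41}{3}\right) 43 + \left(10 - 6\right) = - \frac{1763}{3} + 4 = - \frac{1751}{3}$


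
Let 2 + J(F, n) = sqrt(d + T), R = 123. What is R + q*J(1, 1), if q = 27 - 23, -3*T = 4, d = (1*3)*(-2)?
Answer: 115 + 4*I*sqrt(66)/3 ≈ 115.0 + 10.832*I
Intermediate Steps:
d = -6 (d = 3*(-2) = -6)
T = -4/3 (T = -1/3*4 = -4/3 ≈ -1.3333)
J(F, n) = -2 + I*sqrt(66)/3 (J(F, n) = -2 + sqrt(-6 - 4/3) = -2 + sqrt(-22/3) = -2 + I*sqrt(66)/3)
q = 4
R + q*J(1, 1) = 123 + 4*(-2 + I*sqrt(66)/3) = 123 + (-8 + 4*I*sqrt(66)/3) = 115 + 4*I*sqrt(66)/3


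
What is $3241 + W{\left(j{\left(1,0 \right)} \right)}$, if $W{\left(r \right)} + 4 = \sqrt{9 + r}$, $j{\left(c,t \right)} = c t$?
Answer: $3240$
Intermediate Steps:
$W{\left(r \right)} = -4 + \sqrt{9 + r}$
$3241 + W{\left(j{\left(1,0 \right)} \right)} = 3241 - \left(4 - \sqrt{9 + 1 \cdot 0}\right) = 3241 - \left(4 - \sqrt{9 + 0}\right) = 3241 - \left(4 - \sqrt{9}\right) = 3241 + \left(-4 + 3\right) = 3241 - 1 = 3240$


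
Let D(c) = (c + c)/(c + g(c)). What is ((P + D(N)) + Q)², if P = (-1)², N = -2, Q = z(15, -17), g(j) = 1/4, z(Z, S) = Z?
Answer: 16384/49 ≈ 334.37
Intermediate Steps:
g(j) = ¼
Q = 15
D(c) = 2*c/(¼ + c) (D(c) = (c + c)/(c + ¼) = (2*c)/(¼ + c) = 2*c/(¼ + c))
P = 1
((P + D(N)) + Q)² = ((1 + 8*(-2)/(1 + 4*(-2))) + 15)² = ((1 + 8*(-2)/(1 - 8)) + 15)² = ((1 + 8*(-2)/(-7)) + 15)² = ((1 + 8*(-2)*(-⅐)) + 15)² = ((1 + 16/7) + 15)² = (23/7 + 15)² = (128/7)² = 16384/49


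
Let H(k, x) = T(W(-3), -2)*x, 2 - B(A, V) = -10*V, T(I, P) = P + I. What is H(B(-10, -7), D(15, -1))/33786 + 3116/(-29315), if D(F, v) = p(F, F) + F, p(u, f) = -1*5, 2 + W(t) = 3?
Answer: -1287443/12078495 ≈ -0.10659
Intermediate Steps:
W(t) = 1 (W(t) = -2 + 3 = 1)
p(u, f) = -5
T(I, P) = I + P
B(A, V) = 2 + 10*V (B(A, V) = 2 - (-10)*V = 2 + 10*V)
D(F, v) = -5 + F
H(k, x) = -x (H(k, x) = (1 - 2)*x = -x)
H(B(-10, -7), D(15, -1))/33786 + 3116/(-29315) = -(-5 + 15)/33786 + 3116/(-29315) = -1*10*(1/33786) + 3116*(-1/29315) = -10*1/33786 - 76/715 = -5/16893 - 76/715 = -1287443/12078495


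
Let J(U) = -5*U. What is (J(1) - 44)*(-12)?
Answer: 588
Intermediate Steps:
(J(1) - 44)*(-12) = (-5*1 - 44)*(-12) = (-5 - 44)*(-12) = -49*(-12) = 588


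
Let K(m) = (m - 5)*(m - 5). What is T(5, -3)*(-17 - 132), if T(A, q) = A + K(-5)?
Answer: -15645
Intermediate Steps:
K(m) = (-5 + m)² (K(m) = (-5 + m)*(-5 + m) = (-5 + m)²)
T(A, q) = 100 + A (T(A, q) = A + (-5 - 5)² = A + (-10)² = A + 100 = 100 + A)
T(5, -3)*(-17 - 132) = (100 + 5)*(-17 - 132) = 105*(-149) = -15645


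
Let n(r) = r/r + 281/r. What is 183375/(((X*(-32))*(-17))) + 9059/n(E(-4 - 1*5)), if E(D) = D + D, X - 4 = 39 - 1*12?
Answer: -2701649943/4435232 ≈ -609.13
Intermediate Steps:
X = 31 (X = 4 + (39 - 1*12) = 4 + (39 - 12) = 4 + 27 = 31)
E(D) = 2*D
n(r) = 1 + 281/r
183375/(((X*(-32))*(-17))) + 9059/n(E(-4 - 1*5)) = 183375/(((31*(-32))*(-17))) + 9059/(((281 + 2*(-4 - 1*5))/((2*(-4 - 1*5))))) = 183375/((-992*(-17))) + 9059/(((281 + 2*(-4 - 5))/((2*(-4 - 5))))) = 183375/16864 + 9059/(((281 + 2*(-9))/((2*(-9))))) = 183375*(1/16864) + 9059/(((281 - 18)/(-18))) = 183375/16864 + 9059/((-1/18*263)) = 183375/16864 + 9059/(-263/18) = 183375/16864 + 9059*(-18/263) = 183375/16864 - 163062/263 = -2701649943/4435232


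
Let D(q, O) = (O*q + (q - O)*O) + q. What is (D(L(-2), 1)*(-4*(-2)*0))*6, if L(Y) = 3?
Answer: 0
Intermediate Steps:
D(q, O) = q + O*q + O*(q - O) (D(q, O) = (O*q + O*(q - O)) + q = q + O*q + O*(q - O))
(D(L(-2), 1)*(-4*(-2)*0))*6 = ((3 - 1*1**2 + 2*1*3)*(-4*(-2)*0))*6 = ((3 - 1*1 + 6)*(8*0))*6 = ((3 - 1 + 6)*0)*6 = (8*0)*6 = 0*6 = 0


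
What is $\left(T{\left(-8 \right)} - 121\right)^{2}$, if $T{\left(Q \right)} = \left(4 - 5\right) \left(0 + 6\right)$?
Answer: $16129$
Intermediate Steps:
$T{\left(Q \right)} = -6$ ($T{\left(Q \right)} = \left(-1\right) 6 = -6$)
$\left(T{\left(-8 \right)} - 121\right)^{2} = \left(-6 - 121\right)^{2} = \left(-127\right)^{2} = 16129$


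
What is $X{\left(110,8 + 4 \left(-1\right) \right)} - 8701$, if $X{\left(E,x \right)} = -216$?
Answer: $-8917$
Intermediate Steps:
$X{\left(110,8 + 4 \left(-1\right) \right)} - 8701 = -216 - 8701 = -8917$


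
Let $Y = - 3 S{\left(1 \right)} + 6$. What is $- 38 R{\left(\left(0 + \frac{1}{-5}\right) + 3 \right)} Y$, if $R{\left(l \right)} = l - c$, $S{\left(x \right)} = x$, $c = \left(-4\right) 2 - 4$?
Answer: $- \frac{8436}{5} \approx -1687.2$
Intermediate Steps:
$c = -12$ ($c = -8 - 4 = -12$)
$Y = 3$ ($Y = \left(-3\right) 1 + 6 = -3 + 6 = 3$)
$R{\left(l \right)} = 12 + l$ ($R{\left(l \right)} = l - -12 = l + 12 = 12 + l$)
$- 38 R{\left(\left(0 + \frac{1}{-5}\right) + 3 \right)} Y = - 38 \left(12 + \left(\left(0 + \frac{1}{-5}\right) + 3\right)\right) 3 = - 38 \left(12 + \left(\left(0 - \frac{1}{5}\right) + 3\right)\right) 3 = - 38 \left(12 + \left(- \frac{1}{5} + 3\right)\right) 3 = - 38 \left(12 + \frac{14}{5}\right) 3 = \left(-38\right) \frac{74}{5} \cdot 3 = \left(- \frac{2812}{5}\right) 3 = - \frac{8436}{5}$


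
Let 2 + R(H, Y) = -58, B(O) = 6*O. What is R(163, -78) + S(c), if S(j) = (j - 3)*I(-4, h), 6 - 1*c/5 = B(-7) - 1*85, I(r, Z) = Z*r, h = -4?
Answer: 10532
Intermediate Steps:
R(H, Y) = -60 (R(H, Y) = -2 - 58 = -60)
c = 665 (c = 30 - 5*(6*(-7) - 1*85) = 30 - 5*(-42 - 85) = 30 - 5*(-127) = 30 + 635 = 665)
S(j) = -48 + 16*j (S(j) = (j - 3)*(-4*(-4)) = (-3 + j)*16 = -48 + 16*j)
R(163, -78) + S(c) = -60 + (-48 + 16*665) = -60 + (-48 + 10640) = -60 + 10592 = 10532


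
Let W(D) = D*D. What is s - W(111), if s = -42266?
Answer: -54587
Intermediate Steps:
W(D) = D²
s - W(111) = -42266 - 1*111² = -42266 - 1*12321 = -42266 - 12321 = -54587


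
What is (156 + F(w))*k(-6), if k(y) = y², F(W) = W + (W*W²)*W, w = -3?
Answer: 8424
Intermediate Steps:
F(W) = W + W⁴ (F(W) = W + W³*W = W + W⁴)
(156 + F(w))*k(-6) = (156 + (-3 + (-3)⁴))*(-6)² = (156 + (-3 + 81))*36 = (156 + 78)*36 = 234*36 = 8424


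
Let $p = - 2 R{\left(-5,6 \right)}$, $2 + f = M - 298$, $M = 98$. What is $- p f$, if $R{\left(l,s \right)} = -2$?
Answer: $808$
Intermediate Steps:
$f = -202$ ($f = -2 + \left(98 - 298\right) = -2 - 200 = -202$)
$p = 4$ ($p = \left(-2\right) \left(-2\right) = 4$)
$- p f = - 4 \left(-202\right) = \left(-1\right) \left(-808\right) = 808$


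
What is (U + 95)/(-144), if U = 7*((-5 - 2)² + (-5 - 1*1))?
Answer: -11/4 ≈ -2.7500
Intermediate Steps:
U = 301 (U = 7*((-7)² + (-5 - 1)) = 7*(49 - 6) = 7*43 = 301)
(U + 95)/(-144) = (301 + 95)/(-144) = 396*(-1/144) = -11/4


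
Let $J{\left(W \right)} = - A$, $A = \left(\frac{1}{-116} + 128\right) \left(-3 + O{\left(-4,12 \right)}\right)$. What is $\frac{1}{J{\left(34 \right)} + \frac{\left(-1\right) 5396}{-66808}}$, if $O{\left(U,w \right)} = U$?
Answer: $\frac{968716}{867989321} \approx 0.001116$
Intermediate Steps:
$A = - \frac{103929}{116}$ ($A = \left(\frac{1}{-116} + 128\right) \left(-3 - 4\right) = \left(- \frac{1}{116} + 128\right) \left(-7\right) = \frac{14847}{116} \left(-7\right) = - \frac{103929}{116} \approx -895.94$)
$J{\left(W \right)} = \frac{103929}{116}$ ($J{\left(W \right)} = \left(-1\right) \left(- \frac{103929}{116}\right) = \frac{103929}{116}$)
$\frac{1}{J{\left(34 \right)} + \frac{\left(-1\right) 5396}{-66808}} = \frac{1}{\frac{103929}{116} + \frac{\left(-1\right) 5396}{-66808}} = \frac{1}{\frac{103929}{116} - - \frac{1349}{16702}} = \frac{1}{\frac{103929}{116} + \frac{1349}{16702}} = \frac{1}{\frac{867989321}{968716}} = \frac{968716}{867989321}$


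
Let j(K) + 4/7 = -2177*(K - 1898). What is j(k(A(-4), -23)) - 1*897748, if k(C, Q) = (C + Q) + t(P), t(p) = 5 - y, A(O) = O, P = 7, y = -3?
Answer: 22928923/7 ≈ 3.2756e+6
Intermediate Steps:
t(p) = 8 (t(p) = 5 - 1*(-3) = 5 + 3 = 8)
k(C, Q) = 8 + C + Q (k(C, Q) = (C + Q) + 8 = 8 + C + Q)
j(K) = 28923618/7 - 2177*K (j(K) = -4/7 - 2177*(K - 1898) = -4/7 - 2177*(-1898 + K) = -4/7 + (4131946 - 2177*K) = 28923618/7 - 2177*K)
j(k(A(-4), -23)) - 1*897748 = (28923618/7 - 2177*(8 - 4 - 23)) - 1*897748 = (28923618/7 - 2177*(-19)) - 897748 = (28923618/7 + 41363) - 897748 = 29213159/7 - 897748 = 22928923/7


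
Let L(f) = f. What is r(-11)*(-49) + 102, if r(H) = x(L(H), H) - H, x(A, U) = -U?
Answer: -976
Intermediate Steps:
r(H) = -2*H (r(H) = -H - H = -2*H)
r(-11)*(-49) + 102 = -2*(-11)*(-49) + 102 = 22*(-49) + 102 = -1078 + 102 = -976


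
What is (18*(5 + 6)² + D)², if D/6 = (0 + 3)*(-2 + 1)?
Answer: 4665600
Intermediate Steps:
D = -18 (D = 6*((0 + 3)*(-2 + 1)) = 6*(3*(-1)) = 6*(-3) = -18)
(18*(5 + 6)² + D)² = (18*(5 + 6)² - 18)² = (18*11² - 18)² = (18*121 - 18)² = (2178 - 18)² = 2160² = 4665600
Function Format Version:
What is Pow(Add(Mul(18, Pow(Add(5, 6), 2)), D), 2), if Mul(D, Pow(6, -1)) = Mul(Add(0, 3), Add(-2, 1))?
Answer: 4665600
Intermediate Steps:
D = -18 (D = Mul(6, Mul(Add(0, 3), Add(-2, 1))) = Mul(6, Mul(3, -1)) = Mul(6, -3) = -18)
Pow(Add(Mul(18, Pow(Add(5, 6), 2)), D), 2) = Pow(Add(Mul(18, Pow(Add(5, 6), 2)), -18), 2) = Pow(Add(Mul(18, Pow(11, 2)), -18), 2) = Pow(Add(Mul(18, 121), -18), 2) = Pow(Add(2178, -18), 2) = Pow(2160, 2) = 4665600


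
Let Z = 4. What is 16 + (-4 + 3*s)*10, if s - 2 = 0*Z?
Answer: 36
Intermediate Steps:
s = 2 (s = 2 + 0*4 = 2 + 0 = 2)
16 + (-4 + 3*s)*10 = 16 + (-4 + 3*2)*10 = 16 + (-4 + 6)*10 = 16 + 2*10 = 16 + 20 = 36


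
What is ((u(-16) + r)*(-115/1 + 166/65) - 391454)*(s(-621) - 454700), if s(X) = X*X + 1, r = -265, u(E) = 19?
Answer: 1632979720768/65 ≈ 2.5123e+10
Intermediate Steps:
s(X) = 1 + X² (s(X) = X² + 1 = 1 + X²)
((u(-16) + r)*(-115/1 + 166/65) - 391454)*(s(-621) - 454700) = ((19 - 265)*(-115/1 + 166/65) - 391454)*((1 + (-621)²) - 454700) = (-246*(-115*1 + 166*(1/65)) - 391454)*((1 + 385641) - 454700) = (-246*(-115 + 166/65) - 391454)*(385642 - 454700) = (-246*(-7309/65) - 391454)*(-69058) = (1798014/65 - 391454)*(-69058) = -23646496/65*(-69058) = 1632979720768/65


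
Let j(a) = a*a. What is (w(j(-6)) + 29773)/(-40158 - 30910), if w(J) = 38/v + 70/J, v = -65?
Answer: -34836001/83149560 ≈ -0.41896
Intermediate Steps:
j(a) = a²
w(J) = -38/65 + 70/J (w(J) = 38/(-65) + 70/J = 38*(-1/65) + 70/J = -38/65 + 70/J)
(w(j(-6)) + 29773)/(-40158 - 30910) = ((-38/65 + 70/((-6)²)) + 29773)/(-40158 - 30910) = ((-38/65 + 70/36) + 29773)/(-71068) = ((-38/65 + 70*(1/36)) + 29773)*(-1/71068) = ((-38/65 + 35/18) + 29773)*(-1/71068) = (1591/1170 + 29773)*(-1/71068) = (34836001/1170)*(-1/71068) = -34836001/83149560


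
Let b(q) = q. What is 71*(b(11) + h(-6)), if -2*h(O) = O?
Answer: 994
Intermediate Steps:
h(O) = -O/2
71*(b(11) + h(-6)) = 71*(11 - ½*(-6)) = 71*(11 + 3) = 71*14 = 994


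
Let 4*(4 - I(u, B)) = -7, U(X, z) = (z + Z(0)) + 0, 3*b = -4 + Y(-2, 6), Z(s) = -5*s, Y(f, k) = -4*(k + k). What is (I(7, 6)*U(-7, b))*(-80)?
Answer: 23920/3 ≈ 7973.3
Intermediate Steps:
Y(f, k) = -8*k
b = -52/3 (b = (-4 - 8*6)/3 = (-4 - 48)/3 = (1/3)*(-52) = -52/3 ≈ -17.333)
U(X, z) = z (U(X, z) = (z - 5*0) + 0 = (z + 0) + 0 = z + 0 = z)
I(u, B) = 23/4 (I(u, B) = 4 - 1/4*(-7) = 4 + 7/4 = 23/4)
(I(7, 6)*U(-7, b))*(-80) = ((23/4)*(-52/3))*(-80) = -299/3*(-80) = 23920/3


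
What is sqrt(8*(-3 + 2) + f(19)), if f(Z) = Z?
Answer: sqrt(11) ≈ 3.3166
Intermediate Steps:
sqrt(8*(-3 + 2) + f(19)) = sqrt(8*(-3 + 2) + 19) = sqrt(8*(-1) + 19) = sqrt(-8 + 19) = sqrt(11)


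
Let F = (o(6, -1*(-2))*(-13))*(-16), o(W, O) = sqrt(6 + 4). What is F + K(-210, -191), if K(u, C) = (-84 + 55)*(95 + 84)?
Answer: -5191 + 208*sqrt(10) ≈ -4533.3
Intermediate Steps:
o(W, O) = sqrt(10)
F = 208*sqrt(10) (F = (sqrt(10)*(-13))*(-16) = -13*sqrt(10)*(-16) = 208*sqrt(10) ≈ 657.75)
K(u, C) = -5191 (K(u, C) = -29*179 = -5191)
F + K(-210, -191) = 208*sqrt(10) - 5191 = -5191 + 208*sqrt(10)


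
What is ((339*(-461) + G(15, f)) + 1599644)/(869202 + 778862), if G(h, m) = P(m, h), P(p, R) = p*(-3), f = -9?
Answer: 22553/25751 ≈ 0.87581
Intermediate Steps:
P(p, R) = -3*p
G(h, m) = -3*m
((339*(-461) + G(15, f)) + 1599644)/(869202 + 778862) = ((339*(-461) - 3*(-9)) + 1599644)/(869202 + 778862) = ((-156279 + 27) + 1599644)/1648064 = (-156252 + 1599644)*(1/1648064) = 1443392*(1/1648064) = 22553/25751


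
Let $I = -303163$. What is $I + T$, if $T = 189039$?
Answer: $-114124$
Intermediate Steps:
$I + T = -303163 + 189039 = -114124$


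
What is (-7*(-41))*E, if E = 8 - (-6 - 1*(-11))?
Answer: 861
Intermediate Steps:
E = 3 (E = 8 - (-6 + 11) = 8 - 1*5 = 8 - 5 = 3)
(-7*(-41))*E = -7*(-41)*3 = 287*3 = 861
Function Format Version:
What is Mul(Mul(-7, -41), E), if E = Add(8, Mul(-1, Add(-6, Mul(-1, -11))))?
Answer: 861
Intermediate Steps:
E = 3 (E = Add(8, Mul(-1, Add(-6, 11))) = Add(8, Mul(-1, 5)) = Add(8, -5) = 3)
Mul(Mul(-7, -41), E) = Mul(Mul(-7, -41), 3) = Mul(287, 3) = 861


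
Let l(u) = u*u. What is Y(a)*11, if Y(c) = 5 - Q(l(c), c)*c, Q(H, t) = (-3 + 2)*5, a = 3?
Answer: 220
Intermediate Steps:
l(u) = u**2
Q(H, t) = -5 (Q(H, t) = -1*5 = -5)
Y(c) = 5 + 5*c (Y(c) = 5 - (-5)*c = 5 + 5*c)
Y(a)*11 = (5 + 5*3)*11 = (5 + 15)*11 = 20*11 = 220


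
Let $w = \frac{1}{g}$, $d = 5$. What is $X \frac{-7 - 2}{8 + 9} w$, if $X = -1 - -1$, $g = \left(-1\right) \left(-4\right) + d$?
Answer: $0$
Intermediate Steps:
$g = 9$ ($g = \left(-1\right) \left(-4\right) + 5 = 4 + 5 = 9$)
$X = 0$ ($X = -1 + 1 = 0$)
$w = \frac{1}{9} \approx 0.11111$
$X \frac{-7 - 2}{8 + 9} w = 0 \frac{-7 - 2}{8 + 9} \cdot \frac{1}{9} = 0 \left(- \frac{9}{17}\right) \frac{1}{9} = 0 \cdot \frac{1}{9} = 0$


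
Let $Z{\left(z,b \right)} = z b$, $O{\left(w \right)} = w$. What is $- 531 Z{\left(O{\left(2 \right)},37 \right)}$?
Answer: $-39294$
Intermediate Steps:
$Z{\left(z,b \right)} = b z$
$- 531 Z{\left(O{\left(2 \right)},37 \right)} = - 531 \cdot 37 \cdot 2 = \left(-531\right) 74 = -39294$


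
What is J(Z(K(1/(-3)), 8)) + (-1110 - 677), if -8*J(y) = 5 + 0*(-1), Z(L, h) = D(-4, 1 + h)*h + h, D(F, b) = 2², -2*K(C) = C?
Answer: -14301/8 ≈ -1787.6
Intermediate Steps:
K(C) = -C/2
D(F, b) = 4
Z(L, h) = 5*h (Z(L, h) = 4*h + h = 5*h)
J(y) = -5/8 (J(y) = -(5 + 0*(-1))/8 = -(5 + 0)/8 = -⅛*5 = -5/8)
J(Z(K(1/(-3)), 8)) + (-1110 - 677) = -5/8 + (-1110 - 677) = -5/8 - 1787 = -14301/8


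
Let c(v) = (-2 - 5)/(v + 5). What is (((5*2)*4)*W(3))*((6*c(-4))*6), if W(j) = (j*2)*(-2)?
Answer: 120960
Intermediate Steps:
c(v) = -7/(5 + v)
W(j) = -4*j (W(j) = (2*j)*(-2) = -4*j)
(((5*2)*4)*W(3))*((6*c(-4))*6) = (((5*2)*4)*(-4*3))*((6*(-7/(5 - 4)))*6) = ((10*4)*(-12))*((6*(-7/1))*6) = (40*(-12))*((6*(-7*1))*6) = -480*6*(-7)*6 = -(-20160)*6 = -480*(-252) = 120960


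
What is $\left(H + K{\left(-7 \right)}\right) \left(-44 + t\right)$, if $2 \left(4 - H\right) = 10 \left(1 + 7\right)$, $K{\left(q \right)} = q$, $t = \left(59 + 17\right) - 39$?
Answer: $301$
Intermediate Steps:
$t = 37$ ($t = 76 - 39 = 37$)
$H = -36$ ($H = 4 - \frac{10 \left(1 + 7\right)}{2} = 4 - \frac{10 \cdot 8}{2} = 4 - 40 = -36$)
$\left(H + K{\left(-7 \right)}\right) \left(-44 + t\right) = \left(-36 - 7\right) \left(-44 + 37\right) = \left(-43\right) \left(-7\right) = 301$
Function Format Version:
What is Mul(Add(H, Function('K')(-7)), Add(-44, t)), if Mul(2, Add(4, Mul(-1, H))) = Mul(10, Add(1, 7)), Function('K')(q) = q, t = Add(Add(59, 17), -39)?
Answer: 301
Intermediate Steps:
t = 37 (t = Add(76, -39) = 37)
H = -36 (H = Add(4, Mul(Rational(-1, 2), Mul(10, Add(1, 7)))) = Add(4, Mul(Rational(-1, 2), Mul(10, 8))) = Add(4, Mul(Rational(-1, 2), 80)) = Add(4, -40) = -36)
Mul(Add(H, Function('K')(-7)), Add(-44, t)) = Mul(Add(-36, -7), Add(-44, 37)) = Mul(-43, -7) = 301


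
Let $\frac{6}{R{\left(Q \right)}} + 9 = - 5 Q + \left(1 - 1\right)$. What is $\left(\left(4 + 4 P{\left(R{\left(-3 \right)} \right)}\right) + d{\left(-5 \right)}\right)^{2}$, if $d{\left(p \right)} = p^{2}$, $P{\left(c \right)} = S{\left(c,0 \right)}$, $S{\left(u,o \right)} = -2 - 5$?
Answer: $1$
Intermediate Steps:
$R{\left(Q \right)} = \frac{6}{-9 - 5 Q}$ ($R{\left(Q \right)} = \frac{6}{-9 + \left(- 5 Q + \left(1 - 1\right)\right)} = \frac{6}{-9 + \left(- 5 Q + 0\right)} = \frac{6}{-9 - 5 Q}$)
$S{\left(u,o \right)} = -7$ ($S{\left(u,o \right)} = -2 - 5 = -7$)
$P{\left(c \right)} = -7$
$\left(\left(4 + 4 P{\left(R{\left(-3 \right)} \right)}\right) + d{\left(-5 \right)}\right)^{2} = \left(\left(4 + 4 \left(-7\right)\right) + \left(-5\right)^{2}\right)^{2} = \left(\left(4 - 28\right) + 25\right)^{2} = \left(-24 + 25\right)^{2} = 1^{2} = 1$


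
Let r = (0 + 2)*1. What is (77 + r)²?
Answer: 6241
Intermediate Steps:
r = 2 (r = 2*1 = 2)
(77 + r)² = (77 + 2)² = 79² = 6241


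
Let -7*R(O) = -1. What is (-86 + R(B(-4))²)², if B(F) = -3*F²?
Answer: 17749369/2401 ≈ 7392.5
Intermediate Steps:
R(O) = ⅐ (R(O) = -⅐*(-1) = ⅐)
(-86 + R(B(-4))²)² = (-86 + (⅐)²)² = (-86 + 1/49)² = (-4213/49)² = 17749369/2401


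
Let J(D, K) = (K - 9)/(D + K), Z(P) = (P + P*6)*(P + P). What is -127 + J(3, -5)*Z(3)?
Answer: 755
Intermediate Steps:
Z(P) = 14*P² (Z(P) = (P + 6*P)*(2*P) = (7*P)*(2*P) = 14*P²)
J(D, K) = (-9 + K)/(D + K)
-127 + J(3, -5)*Z(3) = -127 + ((-9 - 5)/(3 - 5))*(14*3²) = -127 + (-14/(-2))*(14*9) = -127 - ½*(-14)*126 = -127 + 7*126 = -127 + 882 = 755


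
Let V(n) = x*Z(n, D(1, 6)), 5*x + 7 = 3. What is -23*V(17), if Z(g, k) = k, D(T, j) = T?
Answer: 92/5 ≈ 18.400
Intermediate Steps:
x = -4/5 (x = -7/5 + (1/5)*3 = -7/5 + 3/5 = -4/5 ≈ -0.80000)
V(n) = -4/5 (V(n) = -4/5*1 = -4/5)
-23*V(17) = -23*(-4/5) = 92/5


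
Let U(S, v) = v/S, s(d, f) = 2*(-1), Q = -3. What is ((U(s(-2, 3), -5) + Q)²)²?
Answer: 1/16 ≈ 0.062500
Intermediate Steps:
s(d, f) = -2
((U(s(-2, 3), -5) + Q)²)² = ((-5/(-2) - 3)²)² = ((-5*(-½) - 3)²)² = ((5/2 - 3)²)² = ((-½)²)² = (¼)² = 1/16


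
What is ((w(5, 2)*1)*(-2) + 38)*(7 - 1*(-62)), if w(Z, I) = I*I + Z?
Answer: 1380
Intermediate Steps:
w(Z, I) = Z + I² (w(Z, I) = I² + Z = Z + I²)
((w(5, 2)*1)*(-2) + 38)*(7 - 1*(-62)) = (((5 + 2²)*1)*(-2) + 38)*(7 - 1*(-62)) = (((5 + 4)*1)*(-2) + 38)*(7 + 62) = ((9*1)*(-2) + 38)*69 = (9*(-2) + 38)*69 = (-18 + 38)*69 = 20*69 = 1380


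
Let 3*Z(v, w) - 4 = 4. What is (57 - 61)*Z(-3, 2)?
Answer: -32/3 ≈ -10.667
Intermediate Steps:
Z(v, w) = 8/3 (Z(v, w) = 4/3 + (⅓)*4 = 4/3 + 4/3 = 8/3)
(57 - 61)*Z(-3, 2) = (57 - 61)*(8/3) = -4*8/3 = -32/3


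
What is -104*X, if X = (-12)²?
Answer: -14976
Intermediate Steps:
X = 144
-104*X = -104*144 = -14976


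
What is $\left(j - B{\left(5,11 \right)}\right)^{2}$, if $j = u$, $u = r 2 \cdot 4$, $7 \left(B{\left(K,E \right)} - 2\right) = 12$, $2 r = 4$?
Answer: $\frac{7396}{49} \approx 150.94$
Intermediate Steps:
$r = 2$ ($r = \frac{1}{2} \cdot 4 = 2$)
$B{\left(K,E \right)} = \frac{26}{7}$ ($B{\left(K,E \right)} = 2 + \frac{1}{7} \cdot 12 = 2 + \frac{12}{7} = \frac{26}{7}$)
$u = 16$ ($u = 2 \cdot 2 \cdot 4 = 4 \cdot 4 = 16$)
$j = 16$
$\left(j - B{\left(5,11 \right)}\right)^{2} = \left(16 - \frac{26}{7}\right)^{2} = \left(\frac{86}{7}\right)^{2} = \frac{7396}{49}$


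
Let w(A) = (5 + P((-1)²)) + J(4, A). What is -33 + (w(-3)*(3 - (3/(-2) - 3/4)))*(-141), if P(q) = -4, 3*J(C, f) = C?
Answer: -7041/4 ≈ -1760.3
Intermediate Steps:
J(C, f) = C/3
w(A) = 7/3 (w(A) = (5 - 4) + (⅓)*4 = 1 + 4/3 = 7/3)
-33 + (w(-3)*(3 - (3/(-2) - 3/4)))*(-141) = -33 + (7*(3 - (3/(-2) - 3/4))/3)*(-141) = -33 + (7*(3 - (3*(-½) - 3*¼))/3)*(-141) = -33 + (7*(3 - (-3/2 - ¾))/3)*(-141) = -33 + (7*(3 - 1*(-9/4))/3)*(-141) = -33 + (7*(3 + 9/4)/3)*(-141) = -33 + ((7/3)*(21/4))*(-141) = -33 + (49/4)*(-141) = -33 - 6909/4 = -7041/4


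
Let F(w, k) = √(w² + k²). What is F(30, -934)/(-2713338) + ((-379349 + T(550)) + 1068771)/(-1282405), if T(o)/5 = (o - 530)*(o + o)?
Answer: -799422/1282405 - √218314/1356669 ≈ -0.62372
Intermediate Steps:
T(o) = 10*o*(-530 + o) (T(o) = 5*((o - 530)*(o + o)) = 5*((-530 + o)*(2*o)) = 5*(2*o*(-530 + o)) = 10*o*(-530 + o))
F(w, k) = √(k² + w²)
F(30, -934)/(-2713338) + ((-379349 + T(550)) + 1068771)/(-1282405) = √((-934)² + 30²)/(-2713338) + ((-379349 + 10*550*(-530 + 550)) + 1068771)/(-1282405) = √(872356 + 900)*(-1/2713338) + ((-379349 + 10*550*20) + 1068771)*(-1/1282405) = √873256*(-1/2713338) + ((-379349 + 110000) + 1068771)*(-1/1282405) = (2*√218314)*(-1/2713338) + (-269349 + 1068771)*(-1/1282405) = -√218314/1356669 + 799422*(-1/1282405) = -√218314/1356669 - 799422/1282405 = -799422/1282405 - √218314/1356669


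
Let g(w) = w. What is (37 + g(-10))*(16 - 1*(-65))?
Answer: 2187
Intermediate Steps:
(37 + g(-10))*(16 - 1*(-65)) = (37 - 10)*(16 - 1*(-65)) = 27*(16 + 65) = 27*81 = 2187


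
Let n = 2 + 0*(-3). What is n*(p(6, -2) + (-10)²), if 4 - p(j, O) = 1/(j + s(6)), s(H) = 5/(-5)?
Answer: 1038/5 ≈ 207.60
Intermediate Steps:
s(H) = -1 (s(H) = 5*(-⅕) = -1)
p(j, O) = 4 - 1/(-1 + j) (p(j, O) = 4 - 1/(j - 1) = 4 - 1/(-1 + j))
n = 2 (n = 2 + 0 = 2)
n*(p(6, -2) + (-10)²) = 2*((-5 + 4*6)/(-1 + 6) + (-10)²) = 2*((-5 + 24)/5 + 100) = 2*((⅕)*19 + 100) = 2*(19/5 + 100) = 2*(519/5) = 1038/5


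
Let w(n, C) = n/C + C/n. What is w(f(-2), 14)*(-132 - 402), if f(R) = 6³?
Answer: -1042457/126 ≈ -8273.5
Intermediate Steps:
f(R) = 216
w(n, C) = C/n + n/C
w(f(-2), 14)*(-132 - 402) = (14/216 + 216/14)*(-132 - 402) = (14*(1/216) + 216*(1/14))*(-534) = (7/108 + 108/7)*(-534) = (11713/756)*(-534) = -1042457/126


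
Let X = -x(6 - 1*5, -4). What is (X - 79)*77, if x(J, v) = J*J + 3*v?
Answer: -5236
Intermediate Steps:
x(J, v) = J² + 3*v
X = 11 (X = -((6 - 1*5)² + 3*(-4)) = -((6 - 5)² - 12) = -(1² - 12) = -(1 - 12) = -1*(-11) = 11)
(X - 79)*77 = (11 - 79)*77 = -68*77 = -5236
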